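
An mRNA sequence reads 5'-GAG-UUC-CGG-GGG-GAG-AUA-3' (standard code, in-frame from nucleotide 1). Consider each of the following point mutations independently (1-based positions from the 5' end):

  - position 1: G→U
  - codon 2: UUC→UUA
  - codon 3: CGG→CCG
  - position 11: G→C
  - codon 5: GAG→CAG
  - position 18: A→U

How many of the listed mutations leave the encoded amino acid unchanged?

1

Codon 1: GAG (Glu) → UAG (Stop) — nonsense.
Codon 2: UUC (Phe) → UUA (Leu) — missense.
Codon 3: CGG (Arg) → CCG (Pro) — missense.
Codon 4: GGG (Gly) → GCG (Ala) — missense.
Codon 5: GAG (Glu) → CAG (Gln) — missense.
Codon 6: AUA (Ile) → AUU (Ile) — synonymous.
Synonymous: 1 of 6.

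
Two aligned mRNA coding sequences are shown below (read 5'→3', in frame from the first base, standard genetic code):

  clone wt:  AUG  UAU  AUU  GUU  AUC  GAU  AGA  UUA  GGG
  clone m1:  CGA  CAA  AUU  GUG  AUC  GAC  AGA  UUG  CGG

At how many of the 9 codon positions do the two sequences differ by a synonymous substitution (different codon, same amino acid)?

3

Codon 1: AUG Met / CGA Arg — nonsynonymous.
Codon 2: UAU Tyr / CAA Gln — nonsynonymous.
Codon 3: AUU Ile / AUU Ile — identical.
Codon 4: GUU Val / GUG Val — synonymous.
Codon 5: AUC Ile / AUC Ile — identical.
Codon 6: GAU Asp / GAC Asp — synonymous.
Codon 7: AGA Arg / AGA Arg — identical.
Codon 8: UUA Leu / UUG Leu — synonymous.
Codon 9: GGG Gly / CGG Arg — nonsynonymous.
Synonymous differences: 3.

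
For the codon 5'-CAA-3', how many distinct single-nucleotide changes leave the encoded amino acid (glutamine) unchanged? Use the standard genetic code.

1

Position 1: none → 0 synonymous.
Position 2: none → 0 synonymous.
Position 3: CAG → 1 synonymous.
Total: 0 + 0 + 1 = 1.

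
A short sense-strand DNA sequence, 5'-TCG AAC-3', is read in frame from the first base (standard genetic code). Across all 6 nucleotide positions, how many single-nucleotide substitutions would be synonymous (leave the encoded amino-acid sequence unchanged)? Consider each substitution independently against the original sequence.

Codon 1 (TCG, Ser): 3 synonymous substitutions.
Codon 2 (AAC, Asn): 1 synonymous substitution.
Total: 3 + 1 = 4.

4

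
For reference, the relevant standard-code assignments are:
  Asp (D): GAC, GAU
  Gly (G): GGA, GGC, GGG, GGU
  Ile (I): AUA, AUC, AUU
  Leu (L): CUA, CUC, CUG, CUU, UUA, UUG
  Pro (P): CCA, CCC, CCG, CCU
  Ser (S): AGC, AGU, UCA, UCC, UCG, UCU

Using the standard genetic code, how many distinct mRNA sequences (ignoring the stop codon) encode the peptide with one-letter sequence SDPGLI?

Ser: 6 codons.
Asp: 2 codons.
Pro: 4 codons.
Gly: 4 codons.
Leu: 6 codons.
Ile: 3 codons.
6 × 2 × 4 × 4 × 6 × 3 = 3456.

3456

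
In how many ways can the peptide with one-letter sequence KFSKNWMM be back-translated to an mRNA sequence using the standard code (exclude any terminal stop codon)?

Lys: 2 codons.
Phe: 2 codons.
Ser: 6 codons.
Lys: 2 codons.
Asn: 2 codons.
Trp: 1 codon.
Met: 1 codon.
Met: 1 codon.
2 × 2 × 6 × 2 × 2 × 1 × 1 × 1 = 96.

96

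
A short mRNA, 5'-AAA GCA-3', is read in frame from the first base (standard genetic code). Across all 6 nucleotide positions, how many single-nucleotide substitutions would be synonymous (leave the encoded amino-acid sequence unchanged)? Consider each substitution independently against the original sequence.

Codon 1 (AAA, Lys): 1 synonymous substitution.
Codon 2 (GCA, Ala): 3 synonymous substitutions.
Total: 1 + 3 = 4.

4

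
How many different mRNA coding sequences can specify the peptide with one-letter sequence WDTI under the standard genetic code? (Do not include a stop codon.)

Trp: 1 codon.
Asp: 2 codons.
Thr: 4 codons.
Ile: 3 codons.
1 × 2 × 4 × 3 = 24.

24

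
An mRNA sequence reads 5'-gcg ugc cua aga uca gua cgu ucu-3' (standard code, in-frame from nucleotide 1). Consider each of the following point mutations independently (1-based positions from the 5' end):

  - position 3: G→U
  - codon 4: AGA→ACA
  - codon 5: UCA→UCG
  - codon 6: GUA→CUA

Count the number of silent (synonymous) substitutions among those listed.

Codon 1: GCG (Ala) → GCU (Ala) — synonymous.
Codon 4: AGA (Arg) → ACA (Thr) — missense.
Codon 5: UCA (Ser) → UCG (Ser) — synonymous.
Codon 6: GUA (Val) → CUA (Leu) — missense.
Synonymous: 2 of 4.

2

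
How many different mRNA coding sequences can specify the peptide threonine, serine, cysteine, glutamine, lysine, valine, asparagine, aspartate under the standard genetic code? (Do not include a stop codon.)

Thr: 4 codons.
Ser: 6 codons.
Cys: 2 codons.
Gln: 2 codons.
Lys: 2 codons.
Val: 4 codons.
Asn: 2 codons.
Asp: 2 codons.
4 × 6 × 2 × 2 × 2 × 4 × 2 × 2 = 3072.

3072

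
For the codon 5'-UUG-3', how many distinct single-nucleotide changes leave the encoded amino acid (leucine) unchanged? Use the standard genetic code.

2

Position 1: CUG → 1 synonymous.
Position 2: none → 0 synonymous.
Position 3: UUA → 1 synonymous.
Total: 1 + 0 + 1 = 2.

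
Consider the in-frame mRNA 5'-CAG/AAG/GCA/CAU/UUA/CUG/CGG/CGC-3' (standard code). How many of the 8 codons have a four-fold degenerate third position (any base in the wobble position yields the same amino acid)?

Codon 1 CAG (Gln): third position 2-fold.
Codon 2 AAG (Lys): third position 2-fold.
Codon 3 GCA (Ala): third position 4-fold.
Codon 4 CAU (His): third position 2-fold.
Codon 5 UUA (Leu): third position 2-fold.
Codon 6 CUG (Leu): third position 4-fold.
Codon 7 CGG (Arg): third position 4-fold.
Codon 8 CGC (Arg): third position 4-fold.
Four-fold degenerate third positions: 4.

4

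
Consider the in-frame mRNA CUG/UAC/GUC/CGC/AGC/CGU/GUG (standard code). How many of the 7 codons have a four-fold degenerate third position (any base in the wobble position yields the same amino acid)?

5

Codon 1 CUG (Leu): third position 4-fold.
Codon 2 UAC (Tyr): third position 2-fold.
Codon 3 GUC (Val): third position 4-fold.
Codon 4 CGC (Arg): third position 4-fold.
Codon 5 AGC (Ser): third position 2-fold.
Codon 6 CGU (Arg): third position 4-fold.
Codon 7 GUG (Val): third position 4-fold.
Four-fold degenerate third positions: 5.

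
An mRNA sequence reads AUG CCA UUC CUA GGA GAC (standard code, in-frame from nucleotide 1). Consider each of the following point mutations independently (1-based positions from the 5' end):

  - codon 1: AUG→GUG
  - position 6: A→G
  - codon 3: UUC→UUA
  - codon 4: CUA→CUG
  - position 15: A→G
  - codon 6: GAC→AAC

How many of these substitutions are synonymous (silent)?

3

Codon 1: AUG (Met) → GUG (Val) — missense.
Codon 2: CCA (Pro) → CCG (Pro) — synonymous.
Codon 3: UUC (Phe) → UUA (Leu) — missense.
Codon 4: CUA (Leu) → CUG (Leu) — synonymous.
Codon 5: GGA (Gly) → GGG (Gly) — synonymous.
Codon 6: GAC (Asp) → AAC (Asn) — missense.
Synonymous: 3 of 6.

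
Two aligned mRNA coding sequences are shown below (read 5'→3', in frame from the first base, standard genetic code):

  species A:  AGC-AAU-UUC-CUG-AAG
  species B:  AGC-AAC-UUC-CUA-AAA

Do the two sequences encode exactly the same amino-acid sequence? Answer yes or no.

Codon 1: AGC Ser / AGC Ser — identical.
Codon 2: AAU Asn / AAC Asn — synonymous.
Codon 3: UUC Phe / UUC Phe — identical.
Codon 4: CUG Leu / CUA Leu — synonymous.
Codon 5: AAG Lys / AAA Lys — synonymous.
Nonsynonymous differences: 0 → same protein.

yes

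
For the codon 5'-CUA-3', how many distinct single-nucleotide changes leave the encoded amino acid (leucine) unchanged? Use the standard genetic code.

4

Position 1: UUA → 1 synonymous.
Position 2: none → 0 synonymous.
Position 3: CUU, CUC, CUG → 3 synonymous.
Total: 1 + 0 + 3 = 4.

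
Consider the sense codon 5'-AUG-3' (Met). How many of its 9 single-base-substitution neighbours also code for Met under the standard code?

0

Position 1: none → 0 synonymous.
Position 2: none → 0 synonymous.
Position 3: none → 0 synonymous.
Total: 0 + 0 + 0 = 0.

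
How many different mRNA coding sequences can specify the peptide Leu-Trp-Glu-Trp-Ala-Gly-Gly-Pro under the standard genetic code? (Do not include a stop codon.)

3072

Leu: 6 codons.
Trp: 1 codon.
Glu: 2 codons.
Trp: 1 codon.
Ala: 4 codons.
Gly: 4 codons.
Gly: 4 codons.
Pro: 4 codons.
6 × 1 × 2 × 1 × 4 × 4 × 4 × 4 = 3072.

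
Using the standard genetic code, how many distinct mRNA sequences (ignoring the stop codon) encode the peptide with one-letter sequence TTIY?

96

Thr: 4 codons.
Thr: 4 codons.
Ile: 3 codons.
Tyr: 2 codons.
4 × 4 × 3 × 2 = 96.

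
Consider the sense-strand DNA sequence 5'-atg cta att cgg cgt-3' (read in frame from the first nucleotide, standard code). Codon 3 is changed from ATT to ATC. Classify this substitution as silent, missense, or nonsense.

Position 9 falls in codon 3: ATT → Ile.
After the substitution the codon is ATC → Ile.
Both encode Ile, so the change is synonymous.

silent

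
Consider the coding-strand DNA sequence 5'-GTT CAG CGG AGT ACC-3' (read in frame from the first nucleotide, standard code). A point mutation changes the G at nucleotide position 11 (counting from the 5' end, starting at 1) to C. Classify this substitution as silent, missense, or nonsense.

missense

Position 11 falls in codon 4: AGT → Ser.
After the substitution the codon is ACT → Thr.
Ser ≠ Thr, so this is a missense mutation.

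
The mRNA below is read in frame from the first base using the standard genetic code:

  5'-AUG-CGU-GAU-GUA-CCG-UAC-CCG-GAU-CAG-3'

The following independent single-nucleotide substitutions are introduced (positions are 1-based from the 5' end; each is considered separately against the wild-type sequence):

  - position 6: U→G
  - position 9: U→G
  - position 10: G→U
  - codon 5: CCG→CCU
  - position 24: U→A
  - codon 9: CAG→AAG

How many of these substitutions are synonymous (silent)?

Codon 2: CGU (Arg) → CGG (Arg) — synonymous.
Codon 3: GAU (Asp) → GAG (Glu) — missense.
Codon 4: GUA (Val) → UUA (Leu) — missense.
Codon 5: CCG (Pro) → CCU (Pro) — synonymous.
Codon 8: GAU (Asp) → GAA (Glu) — missense.
Codon 9: CAG (Gln) → AAG (Lys) — missense.
Synonymous: 2 of 6.

2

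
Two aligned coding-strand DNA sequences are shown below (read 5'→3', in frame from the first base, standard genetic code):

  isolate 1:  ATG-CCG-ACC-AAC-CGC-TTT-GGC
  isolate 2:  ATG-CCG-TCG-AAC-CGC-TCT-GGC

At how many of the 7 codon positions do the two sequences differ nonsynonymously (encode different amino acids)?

2

Codon 1: ATG Met / ATG Met — identical.
Codon 2: CCG Pro / CCG Pro — identical.
Codon 3: ACC Thr / TCG Ser — nonsynonymous.
Codon 4: AAC Asn / AAC Asn — identical.
Codon 5: CGC Arg / CGC Arg — identical.
Codon 6: TTT Phe / TCT Ser — nonsynonymous.
Codon 7: GGC Gly / GGC Gly — identical.
Nonsynonymous differences: 2.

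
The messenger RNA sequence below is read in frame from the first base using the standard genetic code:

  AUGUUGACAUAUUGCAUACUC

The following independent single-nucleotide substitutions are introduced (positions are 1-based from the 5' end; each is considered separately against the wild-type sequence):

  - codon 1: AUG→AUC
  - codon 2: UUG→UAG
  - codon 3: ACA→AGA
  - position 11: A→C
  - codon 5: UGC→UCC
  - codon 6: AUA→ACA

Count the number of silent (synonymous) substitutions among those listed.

0

Codon 1: AUG (Met) → AUC (Ile) — missense.
Codon 2: UUG (Leu) → UAG (Stop) — nonsense.
Codon 3: ACA (Thr) → AGA (Arg) — missense.
Codon 4: UAU (Tyr) → UCU (Ser) — missense.
Codon 5: UGC (Cys) → UCC (Ser) — missense.
Codon 6: AUA (Ile) → ACA (Thr) — missense.
Synonymous: 0 of 6.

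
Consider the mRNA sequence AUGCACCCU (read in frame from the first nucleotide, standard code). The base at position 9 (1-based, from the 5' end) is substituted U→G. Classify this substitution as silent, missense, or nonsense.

silent

Position 9 falls in codon 3: CCU → Pro.
After the substitution the codon is CCG → Pro.
Both encode Pro, so the change is synonymous.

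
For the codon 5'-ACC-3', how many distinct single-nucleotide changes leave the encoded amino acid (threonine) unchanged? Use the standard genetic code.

3

Position 1: none → 0 synonymous.
Position 2: none → 0 synonymous.
Position 3: ACU, ACA, ACG → 3 synonymous.
Total: 0 + 0 + 3 = 3.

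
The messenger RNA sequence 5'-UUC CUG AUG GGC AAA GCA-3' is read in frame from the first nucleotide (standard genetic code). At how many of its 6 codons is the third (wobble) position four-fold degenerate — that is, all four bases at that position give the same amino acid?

Codon 1 UUC (Phe): third position 2-fold.
Codon 2 CUG (Leu): third position 4-fold.
Codon 3 AUG (Met): third position 1-fold.
Codon 4 GGC (Gly): third position 4-fold.
Codon 5 AAA (Lys): third position 2-fold.
Codon 6 GCA (Ala): third position 4-fold.
Four-fold degenerate third positions: 3.

3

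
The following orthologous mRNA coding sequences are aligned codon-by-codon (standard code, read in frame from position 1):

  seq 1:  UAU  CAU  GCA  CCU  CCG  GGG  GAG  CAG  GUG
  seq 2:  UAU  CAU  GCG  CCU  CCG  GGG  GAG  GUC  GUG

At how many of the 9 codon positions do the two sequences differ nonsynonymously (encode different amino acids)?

Codon 1: UAU Tyr / UAU Tyr — identical.
Codon 2: CAU His / CAU His — identical.
Codon 3: GCA Ala / GCG Ala — synonymous.
Codon 4: CCU Pro / CCU Pro — identical.
Codon 5: CCG Pro / CCG Pro — identical.
Codon 6: GGG Gly / GGG Gly — identical.
Codon 7: GAG Glu / GAG Glu — identical.
Codon 8: CAG Gln / GUC Val — nonsynonymous.
Codon 9: GUG Val / GUG Val — identical.
Nonsynonymous differences: 1.

1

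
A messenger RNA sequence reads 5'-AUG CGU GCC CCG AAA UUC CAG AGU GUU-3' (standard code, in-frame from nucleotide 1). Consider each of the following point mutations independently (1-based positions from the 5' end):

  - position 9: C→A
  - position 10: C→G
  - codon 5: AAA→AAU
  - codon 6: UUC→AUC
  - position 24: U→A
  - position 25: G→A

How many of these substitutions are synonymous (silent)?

1

Codon 3: GCC (Ala) → GCA (Ala) — synonymous.
Codon 4: CCG (Pro) → GCG (Ala) — missense.
Codon 5: AAA (Lys) → AAU (Asn) — missense.
Codon 6: UUC (Phe) → AUC (Ile) — missense.
Codon 8: AGU (Ser) → AGA (Arg) — missense.
Codon 9: GUU (Val) → AUU (Ile) — missense.
Synonymous: 1 of 6.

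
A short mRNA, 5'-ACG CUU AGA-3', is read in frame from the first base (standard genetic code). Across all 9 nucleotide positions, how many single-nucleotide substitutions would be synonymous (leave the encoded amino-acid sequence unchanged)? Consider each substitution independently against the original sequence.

8

Codon 1 (ACG, Thr): 3 synonymous substitutions.
Codon 2 (CUU, Leu): 3 synonymous substitutions.
Codon 3 (AGA, Arg): 2 synonymous substitutions.
Total: 3 + 3 + 2 = 8.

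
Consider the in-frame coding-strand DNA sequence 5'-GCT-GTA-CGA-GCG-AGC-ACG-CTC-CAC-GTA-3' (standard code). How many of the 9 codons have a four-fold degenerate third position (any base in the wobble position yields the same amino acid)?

Codon 1 GCT (Ala): third position 4-fold.
Codon 2 GTA (Val): third position 4-fold.
Codon 3 CGA (Arg): third position 4-fold.
Codon 4 GCG (Ala): third position 4-fold.
Codon 5 AGC (Ser): third position 2-fold.
Codon 6 ACG (Thr): third position 4-fold.
Codon 7 CTC (Leu): third position 4-fold.
Codon 8 CAC (His): third position 2-fold.
Codon 9 GTA (Val): third position 4-fold.
Four-fold degenerate third positions: 7.

7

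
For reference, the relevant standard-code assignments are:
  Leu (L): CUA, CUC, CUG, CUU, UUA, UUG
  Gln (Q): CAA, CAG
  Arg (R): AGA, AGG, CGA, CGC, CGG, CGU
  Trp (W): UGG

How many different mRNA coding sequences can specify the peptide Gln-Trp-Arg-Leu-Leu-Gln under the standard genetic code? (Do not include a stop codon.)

864

Gln: 2 codons.
Trp: 1 codon.
Arg: 6 codons.
Leu: 6 codons.
Leu: 6 codons.
Gln: 2 codons.
2 × 1 × 6 × 6 × 6 × 2 = 864.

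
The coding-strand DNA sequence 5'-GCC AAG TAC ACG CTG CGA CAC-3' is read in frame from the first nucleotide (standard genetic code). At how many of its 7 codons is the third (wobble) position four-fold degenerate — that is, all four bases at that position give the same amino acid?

Codon 1 GCC (Ala): third position 4-fold.
Codon 2 AAG (Lys): third position 2-fold.
Codon 3 TAC (Tyr): third position 2-fold.
Codon 4 ACG (Thr): third position 4-fold.
Codon 5 CTG (Leu): third position 4-fold.
Codon 6 CGA (Arg): third position 4-fold.
Codon 7 CAC (His): third position 2-fold.
Four-fold degenerate third positions: 4.

4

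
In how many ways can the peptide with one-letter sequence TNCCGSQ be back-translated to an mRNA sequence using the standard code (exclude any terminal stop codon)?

1536

Thr: 4 codons.
Asn: 2 codons.
Cys: 2 codons.
Cys: 2 codons.
Gly: 4 codons.
Ser: 6 codons.
Gln: 2 codons.
4 × 2 × 2 × 2 × 4 × 6 × 2 = 1536.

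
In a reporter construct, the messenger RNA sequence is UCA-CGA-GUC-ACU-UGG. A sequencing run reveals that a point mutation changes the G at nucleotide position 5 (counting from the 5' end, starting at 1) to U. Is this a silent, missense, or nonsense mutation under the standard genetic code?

Position 5 falls in codon 2: CGA → Arg.
After the substitution the codon is CUA → Leu.
Arg ≠ Leu, so this is a missense mutation.

missense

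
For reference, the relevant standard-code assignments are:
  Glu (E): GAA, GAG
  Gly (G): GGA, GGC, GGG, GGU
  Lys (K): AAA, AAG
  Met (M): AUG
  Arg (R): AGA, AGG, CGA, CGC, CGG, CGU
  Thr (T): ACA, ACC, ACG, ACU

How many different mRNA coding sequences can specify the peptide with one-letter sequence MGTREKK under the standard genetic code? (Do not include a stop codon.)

768

Met: 1 codon.
Gly: 4 codons.
Thr: 4 codons.
Arg: 6 codons.
Glu: 2 codons.
Lys: 2 codons.
Lys: 2 codons.
1 × 4 × 4 × 6 × 2 × 2 × 2 = 768.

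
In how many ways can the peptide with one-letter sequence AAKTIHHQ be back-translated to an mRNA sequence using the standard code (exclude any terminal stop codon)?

3072

Ala: 4 codons.
Ala: 4 codons.
Lys: 2 codons.
Thr: 4 codons.
Ile: 3 codons.
His: 2 codons.
His: 2 codons.
Gln: 2 codons.
4 × 4 × 2 × 4 × 3 × 2 × 2 × 2 = 3072.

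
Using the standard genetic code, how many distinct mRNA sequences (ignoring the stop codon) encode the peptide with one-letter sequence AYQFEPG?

1024

Ala: 4 codons.
Tyr: 2 codons.
Gln: 2 codons.
Phe: 2 codons.
Glu: 2 codons.
Pro: 4 codons.
Gly: 4 codons.
4 × 2 × 2 × 2 × 2 × 4 × 4 = 1024.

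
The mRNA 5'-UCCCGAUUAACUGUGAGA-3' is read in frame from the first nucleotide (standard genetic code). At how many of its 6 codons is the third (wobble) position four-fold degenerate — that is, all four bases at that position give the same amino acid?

4

Codon 1 UCC (Ser): third position 4-fold.
Codon 2 CGA (Arg): third position 4-fold.
Codon 3 UUA (Leu): third position 2-fold.
Codon 4 ACU (Thr): third position 4-fold.
Codon 5 GUG (Val): third position 4-fold.
Codon 6 AGA (Arg): third position 2-fold.
Four-fold degenerate third positions: 4.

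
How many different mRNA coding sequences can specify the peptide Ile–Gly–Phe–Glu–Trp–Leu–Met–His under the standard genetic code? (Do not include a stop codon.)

576

Ile: 3 codons.
Gly: 4 codons.
Phe: 2 codons.
Glu: 2 codons.
Trp: 1 codon.
Leu: 6 codons.
Met: 1 codon.
His: 2 codons.
3 × 4 × 2 × 2 × 1 × 6 × 1 × 2 = 576.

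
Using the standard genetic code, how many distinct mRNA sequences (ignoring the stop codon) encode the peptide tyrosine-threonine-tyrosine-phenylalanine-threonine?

Tyr: 2 codons.
Thr: 4 codons.
Tyr: 2 codons.
Phe: 2 codons.
Thr: 4 codons.
2 × 4 × 2 × 2 × 4 = 128.

128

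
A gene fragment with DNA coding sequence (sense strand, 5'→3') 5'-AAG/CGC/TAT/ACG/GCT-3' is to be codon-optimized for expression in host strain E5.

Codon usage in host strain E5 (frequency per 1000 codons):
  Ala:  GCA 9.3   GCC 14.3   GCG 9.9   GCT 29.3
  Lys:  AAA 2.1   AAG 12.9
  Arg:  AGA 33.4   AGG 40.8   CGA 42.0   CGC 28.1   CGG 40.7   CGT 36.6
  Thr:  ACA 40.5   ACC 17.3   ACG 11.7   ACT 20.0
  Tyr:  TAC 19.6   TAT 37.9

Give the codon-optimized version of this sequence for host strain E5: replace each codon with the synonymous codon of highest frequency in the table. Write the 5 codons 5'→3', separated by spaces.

AAG CGA TAT ACA GCT

Codon 1 (Lys): best is AAG at 12.9.
Codon 2 (Arg): best is CGA at 42.0.
Codon 3 (Tyr): best is TAT at 37.9.
Codon 4 (Thr): best is ACA at 40.5.
Codon 5 (Ala): best is GCT at 29.3.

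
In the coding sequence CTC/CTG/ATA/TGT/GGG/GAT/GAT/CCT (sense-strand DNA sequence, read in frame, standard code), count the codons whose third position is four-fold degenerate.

4

Codon 1 CTC (Leu): third position 4-fold.
Codon 2 CTG (Leu): third position 4-fold.
Codon 3 ATA (Ile): third position 3-fold.
Codon 4 TGT (Cys): third position 2-fold.
Codon 5 GGG (Gly): third position 4-fold.
Codon 6 GAT (Asp): third position 2-fold.
Codon 7 GAT (Asp): third position 2-fold.
Codon 8 CCT (Pro): third position 4-fold.
Four-fold degenerate third positions: 4.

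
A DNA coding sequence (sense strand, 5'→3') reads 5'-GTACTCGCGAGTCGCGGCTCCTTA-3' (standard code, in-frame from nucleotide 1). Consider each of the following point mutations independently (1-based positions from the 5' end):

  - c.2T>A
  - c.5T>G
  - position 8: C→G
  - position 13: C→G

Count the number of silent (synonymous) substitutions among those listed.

Codon 1: GTA (Val) → GAA (Glu) — missense.
Codon 2: CTC (Leu) → CGC (Arg) — missense.
Codon 3: GCG (Ala) → GGG (Gly) — missense.
Codon 5: CGC (Arg) → GGC (Gly) — missense.
Synonymous: 0 of 4.

0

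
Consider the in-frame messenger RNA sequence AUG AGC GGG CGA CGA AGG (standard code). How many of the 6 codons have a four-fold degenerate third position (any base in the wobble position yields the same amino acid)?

3

Codon 1 AUG (Met): third position 1-fold.
Codon 2 AGC (Ser): third position 2-fold.
Codon 3 GGG (Gly): third position 4-fold.
Codon 4 CGA (Arg): third position 4-fold.
Codon 5 CGA (Arg): third position 4-fold.
Codon 6 AGG (Arg): third position 2-fold.
Four-fold degenerate third positions: 3.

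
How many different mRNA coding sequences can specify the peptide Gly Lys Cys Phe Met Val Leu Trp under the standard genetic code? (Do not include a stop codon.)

Gly: 4 codons.
Lys: 2 codons.
Cys: 2 codons.
Phe: 2 codons.
Met: 1 codon.
Val: 4 codons.
Leu: 6 codons.
Trp: 1 codon.
4 × 2 × 2 × 2 × 1 × 4 × 6 × 1 = 768.

768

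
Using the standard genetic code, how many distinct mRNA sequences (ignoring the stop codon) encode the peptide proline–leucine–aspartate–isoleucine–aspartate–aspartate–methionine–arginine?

3456

Pro: 4 codons.
Leu: 6 codons.
Asp: 2 codons.
Ile: 3 codons.
Asp: 2 codons.
Asp: 2 codons.
Met: 1 codon.
Arg: 6 codons.
4 × 6 × 2 × 3 × 2 × 2 × 1 × 6 = 3456.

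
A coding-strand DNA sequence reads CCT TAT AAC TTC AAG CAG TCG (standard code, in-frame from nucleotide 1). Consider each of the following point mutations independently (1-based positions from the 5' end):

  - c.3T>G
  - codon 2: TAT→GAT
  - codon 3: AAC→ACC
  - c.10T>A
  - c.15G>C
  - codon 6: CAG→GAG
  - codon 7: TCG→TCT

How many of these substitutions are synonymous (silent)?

2

Codon 1: CCT (Pro) → CCG (Pro) — synonymous.
Codon 2: TAT (Tyr) → GAT (Asp) — missense.
Codon 3: AAC (Asn) → ACC (Thr) — missense.
Codon 4: TTC (Phe) → ATC (Ile) — missense.
Codon 5: AAG (Lys) → AAC (Asn) — missense.
Codon 6: CAG (Gln) → GAG (Glu) — missense.
Codon 7: TCG (Ser) → TCT (Ser) — synonymous.
Synonymous: 2 of 7.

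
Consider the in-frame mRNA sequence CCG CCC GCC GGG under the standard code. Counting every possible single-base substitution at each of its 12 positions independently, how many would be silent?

12

Codon 1 (CCG, Pro): 3 synonymous substitutions.
Codon 2 (CCC, Pro): 3 synonymous substitutions.
Codon 3 (GCC, Ala): 3 synonymous substitutions.
Codon 4 (GGG, Gly): 3 synonymous substitutions.
Total: 3 + 3 + 3 + 3 = 12.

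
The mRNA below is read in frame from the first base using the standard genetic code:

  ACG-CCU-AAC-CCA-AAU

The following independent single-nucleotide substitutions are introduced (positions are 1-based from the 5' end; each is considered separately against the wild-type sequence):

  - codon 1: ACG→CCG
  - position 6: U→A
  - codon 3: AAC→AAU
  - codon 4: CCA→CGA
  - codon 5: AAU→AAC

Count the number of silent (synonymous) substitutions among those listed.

Codon 1: ACG (Thr) → CCG (Pro) — missense.
Codon 2: CCU (Pro) → CCA (Pro) — synonymous.
Codon 3: AAC (Asn) → AAU (Asn) — synonymous.
Codon 4: CCA (Pro) → CGA (Arg) — missense.
Codon 5: AAU (Asn) → AAC (Asn) — synonymous.
Synonymous: 3 of 5.

3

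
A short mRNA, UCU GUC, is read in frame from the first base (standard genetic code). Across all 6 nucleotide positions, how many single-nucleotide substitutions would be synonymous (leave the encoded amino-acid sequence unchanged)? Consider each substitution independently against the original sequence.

Codon 1 (UCU, Ser): 3 synonymous substitutions.
Codon 2 (GUC, Val): 3 synonymous substitutions.
Total: 3 + 3 = 6.

6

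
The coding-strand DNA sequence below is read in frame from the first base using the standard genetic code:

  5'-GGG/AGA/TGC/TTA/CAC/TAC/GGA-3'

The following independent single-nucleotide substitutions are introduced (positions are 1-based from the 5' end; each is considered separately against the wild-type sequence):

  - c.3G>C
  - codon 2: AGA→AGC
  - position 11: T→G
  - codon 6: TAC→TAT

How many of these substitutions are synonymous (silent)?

Codon 1: GGG (Gly) → GGC (Gly) — synonymous.
Codon 2: AGA (Arg) → AGC (Ser) — missense.
Codon 4: TTA (Leu) → TGA (Stop) — nonsense.
Codon 6: TAC (Tyr) → TAT (Tyr) — synonymous.
Synonymous: 2 of 4.

2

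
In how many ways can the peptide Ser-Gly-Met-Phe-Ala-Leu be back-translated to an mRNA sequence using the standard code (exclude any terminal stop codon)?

Ser: 6 codons.
Gly: 4 codons.
Met: 1 codon.
Phe: 2 codons.
Ala: 4 codons.
Leu: 6 codons.
6 × 4 × 1 × 2 × 4 × 6 = 1152.

1152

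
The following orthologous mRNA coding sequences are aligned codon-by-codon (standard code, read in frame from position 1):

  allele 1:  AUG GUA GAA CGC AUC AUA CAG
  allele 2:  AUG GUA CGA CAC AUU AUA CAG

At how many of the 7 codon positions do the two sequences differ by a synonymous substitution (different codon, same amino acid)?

1

Codon 1: AUG Met / AUG Met — identical.
Codon 2: GUA Val / GUA Val — identical.
Codon 3: GAA Glu / CGA Arg — nonsynonymous.
Codon 4: CGC Arg / CAC His — nonsynonymous.
Codon 5: AUC Ile / AUU Ile — synonymous.
Codon 6: AUA Ile / AUA Ile — identical.
Codon 7: CAG Gln / CAG Gln — identical.
Synonymous differences: 1.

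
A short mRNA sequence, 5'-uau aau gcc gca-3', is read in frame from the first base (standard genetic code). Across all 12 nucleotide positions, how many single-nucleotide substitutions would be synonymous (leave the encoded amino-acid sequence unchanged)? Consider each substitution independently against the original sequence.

Codon 1 (UAU, Tyr): 1 synonymous substitution.
Codon 2 (AAU, Asn): 1 synonymous substitution.
Codon 3 (GCC, Ala): 3 synonymous substitutions.
Codon 4 (GCA, Ala): 3 synonymous substitutions.
Total: 1 + 1 + 3 + 3 = 8.

8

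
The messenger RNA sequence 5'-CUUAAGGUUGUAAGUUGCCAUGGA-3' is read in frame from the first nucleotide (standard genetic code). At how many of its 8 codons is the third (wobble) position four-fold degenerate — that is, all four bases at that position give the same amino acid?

4

Codon 1 CUU (Leu): third position 4-fold.
Codon 2 AAG (Lys): third position 2-fold.
Codon 3 GUU (Val): third position 4-fold.
Codon 4 GUA (Val): third position 4-fold.
Codon 5 AGU (Ser): third position 2-fold.
Codon 6 UGC (Cys): third position 2-fold.
Codon 7 CAU (His): third position 2-fold.
Codon 8 GGA (Gly): third position 4-fold.
Four-fold degenerate third positions: 4.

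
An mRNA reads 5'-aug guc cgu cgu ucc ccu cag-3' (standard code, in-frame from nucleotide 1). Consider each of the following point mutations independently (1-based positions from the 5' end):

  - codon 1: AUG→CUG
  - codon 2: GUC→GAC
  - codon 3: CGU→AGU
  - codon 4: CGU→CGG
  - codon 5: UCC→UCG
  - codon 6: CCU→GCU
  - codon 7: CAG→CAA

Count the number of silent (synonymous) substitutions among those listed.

3

Codon 1: AUG (Met) → CUG (Leu) — missense.
Codon 2: GUC (Val) → GAC (Asp) — missense.
Codon 3: CGU (Arg) → AGU (Ser) — missense.
Codon 4: CGU (Arg) → CGG (Arg) — synonymous.
Codon 5: UCC (Ser) → UCG (Ser) — synonymous.
Codon 6: CCU (Pro) → GCU (Ala) — missense.
Codon 7: CAG (Gln) → CAA (Gln) — synonymous.
Synonymous: 3 of 7.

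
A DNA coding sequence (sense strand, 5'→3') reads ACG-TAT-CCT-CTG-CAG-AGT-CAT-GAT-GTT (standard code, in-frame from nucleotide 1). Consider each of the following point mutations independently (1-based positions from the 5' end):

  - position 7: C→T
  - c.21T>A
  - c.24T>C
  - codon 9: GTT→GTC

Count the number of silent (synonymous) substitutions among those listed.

2

Codon 3: CCT (Pro) → TCT (Ser) — missense.
Codon 7: CAT (His) → CAA (Gln) — missense.
Codon 8: GAT (Asp) → GAC (Asp) — synonymous.
Codon 9: GTT (Val) → GTC (Val) — synonymous.
Synonymous: 2 of 4.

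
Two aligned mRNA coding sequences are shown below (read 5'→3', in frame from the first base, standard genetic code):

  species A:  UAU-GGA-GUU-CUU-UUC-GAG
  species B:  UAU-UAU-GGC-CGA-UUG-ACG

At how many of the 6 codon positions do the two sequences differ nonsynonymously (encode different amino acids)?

Codon 1: UAU Tyr / UAU Tyr — identical.
Codon 2: GGA Gly / UAU Tyr — nonsynonymous.
Codon 3: GUU Val / GGC Gly — nonsynonymous.
Codon 4: CUU Leu / CGA Arg — nonsynonymous.
Codon 5: UUC Phe / UUG Leu — nonsynonymous.
Codon 6: GAG Glu / ACG Thr — nonsynonymous.
Nonsynonymous differences: 5.

5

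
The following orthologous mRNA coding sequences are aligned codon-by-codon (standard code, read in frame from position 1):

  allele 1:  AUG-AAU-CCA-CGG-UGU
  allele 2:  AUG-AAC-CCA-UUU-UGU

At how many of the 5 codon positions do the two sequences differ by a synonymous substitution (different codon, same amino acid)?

Codon 1: AUG Met / AUG Met — identical.
Codon 2: AAU Asn / AAC Asn — synonymous.
Codon 3: CCA Pro / CCA Pro — identical.
Codon 4: CGG Arg / UUU Phe — nonsynonymous.
Codon 5: UGU Cys / UGU Cys — identical.
Synonymous differences: 1.

1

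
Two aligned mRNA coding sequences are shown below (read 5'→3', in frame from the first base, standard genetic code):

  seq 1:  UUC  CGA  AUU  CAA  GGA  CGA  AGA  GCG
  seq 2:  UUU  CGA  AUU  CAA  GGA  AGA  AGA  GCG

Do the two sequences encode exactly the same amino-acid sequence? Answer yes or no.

yes

Codon 1: UUC Phe / UUU Phe — synonymous.
Codon 2: CGA Arg / CGA Arg — identical.
Codon 3: AUU Ile / AUU Ile — identical.
Codon 4: CAA Gln / CAA Gln — identical.
Codon 5: GGA Gly / GGA Gly — identical.
Codon 6: CGA Arg / AGA Arg — synonymous.
Codon 7: AGA Arg / AGA Arg — identical.
Codon 8: GCG Ala / GCG Ala — identical.
Nonsynonymous differences: 0 → same protein.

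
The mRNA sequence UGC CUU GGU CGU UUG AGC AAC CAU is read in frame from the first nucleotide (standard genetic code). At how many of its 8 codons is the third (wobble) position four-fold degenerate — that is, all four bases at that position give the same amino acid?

3

Codon 1 UGC (Cys): third position 2-fold.
Codon 2 CUU (Leu): third position 4-fold.
Codon 3 GGU (Gly): third position 4-fold.
Codon 4 CGU (Arg): third position 4-fold.
Codon 5 UUG (Leu): third position 2-fold.
Codon 6 AGC (Ser): third position 2-fold.
Codon 7 AAC (Asn): third position 2-fold.
Codon 8 CAU (His): third position 2-fold.
Four-fold degenerate third positions: 3.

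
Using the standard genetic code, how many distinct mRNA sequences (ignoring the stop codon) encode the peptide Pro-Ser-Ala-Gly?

Pro: 4 codons.
Ser: 6 codons.
Ala: 4 codons.
Gly: 4 codons.
4 × 6 × 4 × 4 = 384.

384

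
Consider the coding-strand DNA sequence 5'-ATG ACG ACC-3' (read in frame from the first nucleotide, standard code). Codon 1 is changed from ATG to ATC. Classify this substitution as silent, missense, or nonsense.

missense

Position 3 falls in codon 1: ATG → Met.
After the substitution the codon is ATC → Ile.
Met ≠ Ile, so this is a missense mutation.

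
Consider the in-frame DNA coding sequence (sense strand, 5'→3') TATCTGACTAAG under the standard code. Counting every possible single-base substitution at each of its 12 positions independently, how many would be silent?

9

Codon 1 (TAT, Tyr): 1 synonymous substitution.
Codon 2 (CTG, Leu): 4 synonymous substitutions.
Codon 3 (ACT, Thr): 3 synonymous substitutions.
Codon 4 (AAG, Lys): 1 synonymous substitution.
Total: 1 + 4 + 3 + 1 = 9.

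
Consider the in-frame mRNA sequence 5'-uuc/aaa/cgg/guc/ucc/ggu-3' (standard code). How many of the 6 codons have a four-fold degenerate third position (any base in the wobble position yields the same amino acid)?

4

Codon 1 UUC (Phe): third position 2-fold.
Codon 2 AAA (Lys): third position 2-fold.
Codon 3 CGG (Arg): third position 4-fold.
Codon 4 GUC (Val): third position 4-fold.
Codon 5 UCC (Ser): third position 4-fold.
Codon 6 GGU (Gly): third position 4-fold.
Four-fold degenerate third positions: 4.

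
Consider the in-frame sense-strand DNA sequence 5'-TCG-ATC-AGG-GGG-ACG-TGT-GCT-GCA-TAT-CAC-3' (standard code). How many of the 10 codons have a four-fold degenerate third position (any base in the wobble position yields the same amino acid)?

5

Codon 1 TCG (Ser): third position 4-fold.
Codon 2 ATC (Ile): third position 3-fold.
Codon 3 AGG (Arg): third position 2-fold.
Codon 4 GGG (Gly): third position 4-fold.
Codon 5 ACG (Thr): third position 4-fold.
Codon 6 TGT (Cys): third position 2-fold.
Codon 7 GCT (Ala): third position 4-fold.
Codon 8 GCA (Ala): third position 4-fold.
Codon 9 TAT (Tyr): third position 2-fold.
Codon 10 CAC (His): third position 2-fold.
Four-fold degenerate third positions: 5.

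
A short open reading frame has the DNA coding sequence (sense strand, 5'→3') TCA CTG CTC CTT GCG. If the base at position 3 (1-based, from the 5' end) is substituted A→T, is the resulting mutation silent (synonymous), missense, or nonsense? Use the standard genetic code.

Position 3 falls in codon 1: TCA → Ser.
After the substitution the codon is TCT → Ser.
Both encode Ser, so the change is synonymous.

silent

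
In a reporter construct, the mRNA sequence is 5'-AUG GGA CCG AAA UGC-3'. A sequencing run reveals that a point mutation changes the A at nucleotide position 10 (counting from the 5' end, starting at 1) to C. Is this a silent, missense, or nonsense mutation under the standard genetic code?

Position 10 falls in codon 4: AAA → Lys.
After the substitution the codon is CAA → Gln.
Lys ≠ Gln, so this is a missense mutation.

missense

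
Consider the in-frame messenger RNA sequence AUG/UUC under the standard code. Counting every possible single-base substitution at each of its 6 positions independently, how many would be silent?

Codon 1 (AUG, Met): 0 synonymous substitutions.
Codon 2 (UUC, Phe): 1 synonymous substitution.
Total: 0 + 1 = 1.

1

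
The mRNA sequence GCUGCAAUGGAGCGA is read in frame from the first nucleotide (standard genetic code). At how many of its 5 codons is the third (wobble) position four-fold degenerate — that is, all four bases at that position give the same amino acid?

Codon 1 GCU (Ala): third position 4-fold.
Codon 2 GCA (Ala): third position 4-fold.
Codon 3 AUG (Met): third position 1-fold.
Codon 4 GAG (Glu): third position 2-fold.
Codon 5 CGA (Arg): third position 4-fold.
Four-fold degenerate third positions: 3.

3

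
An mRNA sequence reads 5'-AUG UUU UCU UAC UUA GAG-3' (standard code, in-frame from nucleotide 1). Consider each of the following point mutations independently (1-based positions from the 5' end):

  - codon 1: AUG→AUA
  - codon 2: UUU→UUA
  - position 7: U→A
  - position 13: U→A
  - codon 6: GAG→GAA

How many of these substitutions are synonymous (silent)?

1

Codon 1: AUG (Met) → AUA (Ile) — missense.
Codon 2: UUU (Phe) → UUA (Leu) — missense.
Codon 3: UCU (Ser) → ACU (Thr) — missense.
Codon 5: UUA (Leu) → AUA (Ile) — missense.
Codon 6: GAG (Glu) → GAA (Glu) — synonymous.
Synonymous: 1 of 5.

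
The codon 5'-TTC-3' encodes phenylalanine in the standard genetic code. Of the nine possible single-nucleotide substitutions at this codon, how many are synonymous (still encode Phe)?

Position 1: none → 0 synonymous.
Position 2: none → 0 synonymous.
Position 3: TTT → 1 synonymous.
Total: 0 + 0 + 1 = 1.

1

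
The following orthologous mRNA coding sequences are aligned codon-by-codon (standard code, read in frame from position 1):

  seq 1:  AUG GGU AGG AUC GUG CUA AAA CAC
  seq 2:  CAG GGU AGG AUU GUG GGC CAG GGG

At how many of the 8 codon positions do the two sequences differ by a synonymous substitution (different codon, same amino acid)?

Codon 1: AUG Met / CAG Gln — nonsynonymous.
Codon 2: GGU Gly / GGU Gly — identical.
Codon 3: AGG Arg / AGG Arg — identical.
Codon 4: AUC Ile / AUU Ile — synonymous.
Codon 5: GUG Val / GUG Val — identical.
Codon 6: CUA Leu / GGC Gly — nonsynonymous.
Codon 7: AAA Lys / CAG Gln — nonsynonymous.
Codon 8: CAC His / GGG Gly — nonsynonymous.
Synonymous differences: 1.

1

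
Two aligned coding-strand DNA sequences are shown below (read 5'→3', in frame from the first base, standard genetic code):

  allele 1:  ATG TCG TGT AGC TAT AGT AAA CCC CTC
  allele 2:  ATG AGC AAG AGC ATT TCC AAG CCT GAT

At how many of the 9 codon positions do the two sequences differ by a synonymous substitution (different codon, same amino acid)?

4

Codon 1: ATG Met / ATG Met — identical.
Codon 2: TCG Ser / AGC Ser — synonymous.
Codon 3: TGT Cys / AAG Lys — nonsynonymous.
Codon 4: AGC Ser / AGC Ser — identical.
Codon 5: TAT Tyr / ATT Ile — nonsynonymous.
Codon 6: AGT Ser / TCC Ser — synonymous.
Codon 7: AAA Lys / AAG Lys — synonymous.
Codon 8: CCC Pro / CCT Pro — synonymous.
Codon 9: CTC Leu / GAT Asp — nonsynonymous.
Synonymous differences: 4.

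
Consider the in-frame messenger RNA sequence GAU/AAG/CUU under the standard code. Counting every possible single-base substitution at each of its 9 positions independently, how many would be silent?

5

Codon 1 (GAU, Asp): 1 synonymous substitution.
Codon 2 (AAG, Lys): 1 synonymous substitution.
Codon 3 (CUU, Leu): 3 synonymous substitutions.
Total: 1 + 1 + 3 = 5.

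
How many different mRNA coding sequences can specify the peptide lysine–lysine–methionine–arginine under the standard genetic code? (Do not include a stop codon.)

24

Lys: 2 codons.
Lys: 2 codons.
Met: 1 codon.
Arg: 6 codons.
2 × 2 × 1 × 6 = 24.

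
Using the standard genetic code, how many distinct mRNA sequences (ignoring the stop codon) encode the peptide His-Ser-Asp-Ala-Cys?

192

His: 2 codons.
Ser: 6 codons.
Asp: 2 codons.
Ala: 4 codons.
Cys: 2 codons.
2 × 6 × 2 × 4 × 2 = 192.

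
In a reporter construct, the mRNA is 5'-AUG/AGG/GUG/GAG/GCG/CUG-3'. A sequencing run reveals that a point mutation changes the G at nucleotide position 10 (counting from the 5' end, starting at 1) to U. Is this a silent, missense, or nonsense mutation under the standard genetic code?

nonsense

Position 10 falls in codon 4: GAG → Glu.
After the substitution the codon is UAG → Stop.
The new codon is a stop codon, so this is a nonsense mutation.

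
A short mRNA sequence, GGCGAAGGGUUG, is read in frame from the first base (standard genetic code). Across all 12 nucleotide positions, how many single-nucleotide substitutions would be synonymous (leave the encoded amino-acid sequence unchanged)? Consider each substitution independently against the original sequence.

Codon 1 (GGC, Gly): 3 synonymous substitutions.
Codon 2 (GAA, Glu): 1 synonymous substitution.
Codon 3 (GGG, Gly): 3 synonymous substitutions.
Codon 4 (UUG, Leu): 2 synonymous substitutions.
Total: 3 + 1 + 3 + 2 = 9.

9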